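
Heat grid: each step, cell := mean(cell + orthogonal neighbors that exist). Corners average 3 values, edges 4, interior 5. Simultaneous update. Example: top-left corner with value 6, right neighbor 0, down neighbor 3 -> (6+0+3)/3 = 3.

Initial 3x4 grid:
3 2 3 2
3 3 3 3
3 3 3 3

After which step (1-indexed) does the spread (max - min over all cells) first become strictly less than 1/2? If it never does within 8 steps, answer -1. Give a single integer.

Step 1: max=3, min=5/2, spread=1/2
Step 2: max=3, min=95/36, spread=13/36
  -> spread < 1/2 first at step 2
Step 3: max=593/200, min=19543/7200, spread=361/1440
Step 4: max=15839/5400, min=356831/129600, spread=4661/25920
Step 5: max=6283379/2160000, min=18041137/6480000, spread=809/6480
Step 6: max=56284699/19440000, min=1305589601/466560000, spread=1809727/18662400
Step 7: max=420199427/145800000, min=78736352059/27993600000, spread=77677517/1119744000
Step 8: max=33532933549/11664000000, min=4736949605681/1679616000000, spread=734342603/13436928000

Answer: 2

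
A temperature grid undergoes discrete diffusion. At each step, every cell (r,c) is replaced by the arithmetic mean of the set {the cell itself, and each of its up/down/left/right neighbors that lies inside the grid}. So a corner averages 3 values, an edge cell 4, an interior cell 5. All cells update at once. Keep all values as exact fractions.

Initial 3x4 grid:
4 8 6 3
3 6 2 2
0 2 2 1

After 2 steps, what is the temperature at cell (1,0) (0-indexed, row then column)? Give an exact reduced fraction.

Step 1: cell (1,0) = 13/4
Step 2: cell (1,0) = 847/240
Full grid after step 2:
  19/4 399/80 1081/240 125/36
  847/240 391/100 163/50 41/15
  89/36 607/240 571/240 65/36

Answer: 847/240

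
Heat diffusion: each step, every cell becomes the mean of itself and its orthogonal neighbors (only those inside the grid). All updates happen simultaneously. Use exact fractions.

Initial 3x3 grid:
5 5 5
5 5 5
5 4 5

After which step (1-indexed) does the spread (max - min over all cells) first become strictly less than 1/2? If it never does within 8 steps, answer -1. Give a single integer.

Answer: 1

Derivation:
Step 1: max=5, min=14/3, spread=1/3
  -> spread < 1/2 first at step 1
Step 2: max=5, min=1133/240, spread=67/240
Step 3: max=993/200, min=10363/2160, spread=1807/10800
Step 4: max=26639/5400, min=4162037/864000, spread=33401/288000
Step 5: max=2656609/540000, min=37650067/7776000, spread=3025513/38880000
Step 6: max=141244051/28800000, min=15087073133/3110400000, spread=53531/995328
Step 7: max=38088883949/7776000000, min=907087074151/186624000000, spread=450953/11943936
Step 8: max=4564591389481/933120000000, min=54478296439397/11197440000000, spread=3799043/143327232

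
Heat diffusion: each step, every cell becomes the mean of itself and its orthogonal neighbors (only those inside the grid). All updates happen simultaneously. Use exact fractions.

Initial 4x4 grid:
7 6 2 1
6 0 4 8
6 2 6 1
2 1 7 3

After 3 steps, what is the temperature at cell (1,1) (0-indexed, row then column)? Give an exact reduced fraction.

Step 1: cell (1,1) = 18/5
Step 2: cell (1,1) = 191/50
Step 3: cell (1,1) = 23897/6000
Full grid after step 3:
  9971/2160 7499/1800 6769/1800 199/54
  30821/7200 23897/6000 5707/1500 6739/1800
  9127/2400 1829/500 22543/6000 1433/360
  31/9 2779/800 5447/1440 1697/432

Answer: 23897/6000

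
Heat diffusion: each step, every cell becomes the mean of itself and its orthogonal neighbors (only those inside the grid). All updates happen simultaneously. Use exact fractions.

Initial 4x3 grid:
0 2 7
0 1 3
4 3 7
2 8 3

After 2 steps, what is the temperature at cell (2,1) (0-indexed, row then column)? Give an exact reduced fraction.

Step 1: cell (2,1) = 23/5
Step 2: cell (2,1) = 333/100
Full grid after step 2:
  53/36 269/120 11/3
  179/120 293/100 143/40
  383/120 333/100 191/40
  131/36 289/60 14/3

Answer: 333/100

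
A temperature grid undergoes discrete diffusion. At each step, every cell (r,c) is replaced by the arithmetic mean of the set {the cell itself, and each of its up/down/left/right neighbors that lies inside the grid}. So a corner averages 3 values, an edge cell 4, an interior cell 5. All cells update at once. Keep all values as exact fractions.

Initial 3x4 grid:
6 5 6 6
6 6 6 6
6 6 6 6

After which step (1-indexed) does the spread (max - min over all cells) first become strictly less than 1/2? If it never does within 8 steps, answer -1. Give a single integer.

Step 1: max=6, min=17/3, spread=1/3
  -> spread < 1/2 first at step 1
Step 2: max=6, min=689/120, spread=31/120
Step 3: max=6, min=6269/1080, spread=211/1080
Step 4: max=10753/1800, min=631103/108000, spread=14077/108000
Step 5: max=644317/108000, min=5691593/972000, spread=5363/48600
Step 6: max=357131/60000, min=171219191/29160000, spread=93859/1166400
Step 7: max=577863533/97200000, min=10287325519/1749600000, spread=4568723/69984000
Step 8: max=17314381111/2916000000, min=618075564371/104976000000, spread=8387449/167961600

Answer: 1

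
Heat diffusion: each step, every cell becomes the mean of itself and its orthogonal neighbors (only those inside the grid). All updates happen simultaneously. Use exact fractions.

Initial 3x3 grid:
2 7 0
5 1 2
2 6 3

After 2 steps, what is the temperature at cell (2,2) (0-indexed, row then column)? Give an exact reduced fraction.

Answer: 49/18

Derivation:
Step 1: cell (2,2) = 11/3
Step 2: cell (2,2) = 49/18
Full grid after step 2:
  29/9 431/120 7/3
  157/40 137/50 371/120
  59/18 19/5 49/18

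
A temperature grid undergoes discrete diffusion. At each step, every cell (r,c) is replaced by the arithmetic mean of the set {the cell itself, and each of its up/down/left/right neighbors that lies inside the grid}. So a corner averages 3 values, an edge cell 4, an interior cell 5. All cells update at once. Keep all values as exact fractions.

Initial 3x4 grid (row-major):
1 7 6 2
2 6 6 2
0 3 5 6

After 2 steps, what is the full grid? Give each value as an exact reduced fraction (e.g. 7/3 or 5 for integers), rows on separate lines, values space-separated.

After step 1:
  10/3 5 21/4 10/3
  9/4 24/5 5 4
  5/3 7/2 5 13/3
After step 2:
  127/36 1103/240 223/48 151/36
  241/80 411/100 481/100 25/6
  89/36 449/120 107/24 40/9

Answer: 127/36 1103/240 223/48 151/36
241/80 411/100 481/100 25/6
89/36 449/120 107/24 40/9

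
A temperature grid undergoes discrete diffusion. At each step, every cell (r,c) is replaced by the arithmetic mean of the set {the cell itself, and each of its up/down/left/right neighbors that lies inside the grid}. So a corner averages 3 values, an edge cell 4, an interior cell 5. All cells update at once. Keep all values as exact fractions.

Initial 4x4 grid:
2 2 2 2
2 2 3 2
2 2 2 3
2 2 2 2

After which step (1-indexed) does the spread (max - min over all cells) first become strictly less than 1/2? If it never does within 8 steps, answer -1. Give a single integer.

Step 1: max=5/2, min=2, spread=1/2
Step 2: max=569/240, min=2, spread=89/240
  -> spread < 1/2 first at step 2
Step 3: max=5501/2400, min=2, spread=701/2400
Step 4: max=97369/43200, min=8149/4000, spread=46799/216000
Step 5: max=4816697/2160000, min=110671/54000, spread=389857/2160000
Step 6: max=429759959/194400000, min=111727/54000, spread=27542759/194400000
Step 7: max=4277171201/1944000000, min=10110011/4860000, spread=77722267/648000000
Step 8: max=127642377101/58320000000, min=10161270971/4860000000, spread=5707125449/58320000000

Answer: 2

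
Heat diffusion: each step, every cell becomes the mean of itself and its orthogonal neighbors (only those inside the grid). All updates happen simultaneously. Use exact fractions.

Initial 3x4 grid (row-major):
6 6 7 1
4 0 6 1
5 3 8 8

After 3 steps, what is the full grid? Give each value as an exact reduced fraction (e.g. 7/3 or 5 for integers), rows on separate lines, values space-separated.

Answer: 4879/1080 31967/7200 10619/2400 3013/720
60799/14400 26741/6000 6739/1500 4109/900
253/60 10589/2400 35257/7200 10549/2160

Derivation:
After step 1:
  16/3 19/4 5 3
  15/4 19/5 22/5 4
  4 4 25/4 17/3
After step 2:
  83/18 1133/240 343/80 4
  1013/240 207/50 469/100 64/15
  47/12 361/80 1219/240 191/36
After step 3:
  4879/1080 31967/7200 10619/2400 3013/720
  60799/14400 26741/6000 6739/1500 4109/900
  253/60 10589/2400 35257/7200 10549/2160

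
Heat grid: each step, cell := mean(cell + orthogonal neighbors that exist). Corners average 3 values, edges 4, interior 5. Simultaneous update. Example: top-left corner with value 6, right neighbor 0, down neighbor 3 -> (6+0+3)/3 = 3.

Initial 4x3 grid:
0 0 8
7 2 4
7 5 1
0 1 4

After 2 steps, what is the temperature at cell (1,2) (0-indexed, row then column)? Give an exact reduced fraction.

Step 1: cell (1,2) = 15/4
Step 2: cell (1,2) = 297/80
Full grid after step 2:
  53/18 373/120 41/12
  881/240 341/100 297/80
  877/240 351/100 249/80
  119/36 311/120 8/3

Answer: 297/80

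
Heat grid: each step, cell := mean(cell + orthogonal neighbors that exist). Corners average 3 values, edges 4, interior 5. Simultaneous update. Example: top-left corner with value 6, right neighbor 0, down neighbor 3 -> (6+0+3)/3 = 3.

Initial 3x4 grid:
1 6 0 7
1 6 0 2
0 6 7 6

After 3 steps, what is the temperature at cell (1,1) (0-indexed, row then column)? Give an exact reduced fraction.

Answer: 423/125

Derivation:
Step 1: cell (1,1) = 19/5
Step 2: cell (1,1) = 84/25
Step 3: cell (1,1) = 423/125
Full grid after step 3:
  3089/1080 11129/3600 1341/400 487/144
  1759/600 423/125 7303/2000 18277/4800
  3469/1080 3301/900 1237/300 67/16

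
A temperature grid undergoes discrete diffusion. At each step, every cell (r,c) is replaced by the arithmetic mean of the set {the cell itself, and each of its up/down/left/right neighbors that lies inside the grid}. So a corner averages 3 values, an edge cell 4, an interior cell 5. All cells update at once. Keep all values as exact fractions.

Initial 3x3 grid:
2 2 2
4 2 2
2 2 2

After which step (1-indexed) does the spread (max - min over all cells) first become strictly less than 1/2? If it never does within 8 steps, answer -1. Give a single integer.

Step 1: max=8/3, min=2, spread=2/3
Step 2: max=307/120, min=2, spread=67/120
Step 3: max=2597/1080, min=207/100, spread=1807/5400
  -> spread < 1/2 first at step 3
Step 4: max=1021963/432000, min=5761/2700, spread=33401/144000
Step 5: max=9005933/3888000, min=583391/270000, spread=3025513/19440000
Step 6: max=3575326867/1555200000, min=31555949/14400000, spread=53531/497664
Step 7: max=212656925849/93312000000, min=8567116051/3888000000, spread=450953/5971968
Step 8: max=12706343560603/5598720000000, min=1034128610519/466560000000, spread=3799043/71663616

Answer: 3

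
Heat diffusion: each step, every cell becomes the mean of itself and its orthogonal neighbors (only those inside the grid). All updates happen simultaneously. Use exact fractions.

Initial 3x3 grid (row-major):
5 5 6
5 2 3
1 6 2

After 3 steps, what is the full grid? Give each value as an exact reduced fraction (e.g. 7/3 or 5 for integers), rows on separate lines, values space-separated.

Answer: 3109/720 29827/7200 9127/2160
18343/4800 23873/6000 53629/14400
37/10 49679/14400 487/135

Derivation:
After step 1:
  5 9/2 14/3
  13/4 21/5 13/4
  4 11/4 11/3
After step 2:
  17/4 551/120 149/36
  329/80 359/100 947/240
  10/3 877/240 29/9
After step 3:
  3109/720 29827/7200 9127/2160
  18343/4800 23873/6000 53629/14400
  37/10 49679/14400 487/135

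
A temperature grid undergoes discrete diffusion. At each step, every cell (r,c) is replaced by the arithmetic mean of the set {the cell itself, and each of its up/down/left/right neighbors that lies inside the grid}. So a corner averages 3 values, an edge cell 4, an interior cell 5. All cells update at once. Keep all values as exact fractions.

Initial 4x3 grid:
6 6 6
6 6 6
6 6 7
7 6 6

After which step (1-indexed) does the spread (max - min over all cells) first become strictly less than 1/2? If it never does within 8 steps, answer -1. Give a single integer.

Answer: 1

Derivation:
Step 1: max=19/3, min=6, spread=1/3
  -> spread < 1/2 first at step 1
Step 2: max=1507/240, min=6, spread=67/240
Step 3: max=13547/2160, min=289/48, spread=271/1080
Step 4: max=809599/129600, min=14521/2400, spread=5093/25920
Step 5: max=48467501/7776000, min=1310611/216000, spread=257101/1555200
Step 6: max=2901013999/466560000, min=39427967/6480000, spread=497603/3732480
Step 7: max=173755637141/27993600000, min=395046113/64800000, spread=123828653/1119744000
Step 8: max=10408837884319/1679616000000, min=35614295413/5832000000, spread=1215366443/13436928000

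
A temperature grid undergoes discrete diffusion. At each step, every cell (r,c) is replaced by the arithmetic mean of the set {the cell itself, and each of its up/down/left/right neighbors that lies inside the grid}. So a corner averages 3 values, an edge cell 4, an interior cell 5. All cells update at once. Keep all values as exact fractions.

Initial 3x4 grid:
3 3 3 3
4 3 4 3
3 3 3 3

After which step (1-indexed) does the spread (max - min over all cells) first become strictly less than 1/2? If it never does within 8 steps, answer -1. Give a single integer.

Answer: 1

Derivation:
Step 1: max=17/5, min=3, spread=2/5
  -> spread < 1/2 first at step 1
Step 2: max=799/240, min=249/80, spread=13/60
Step 3: max=3517/1080, min=1127/360, spread=17/135
Step 4: max=2805223/864000, min=906881/288000, spread=4229/43200
Step 5: max=25112693/7776000, min=8194771/2592000, spread=26419/388800
Step 6: max=10028952223/3110400000, min=3283960841/1036800000, spread=1770697/31104000
Step 7: max=90055100393/27993600000, min=29620261231/9331200000, spread=11943167/279936000
Step 8: max=35989893278263/11197440000000, min=11858973695921/3732480000000, spread=825944381/22394880000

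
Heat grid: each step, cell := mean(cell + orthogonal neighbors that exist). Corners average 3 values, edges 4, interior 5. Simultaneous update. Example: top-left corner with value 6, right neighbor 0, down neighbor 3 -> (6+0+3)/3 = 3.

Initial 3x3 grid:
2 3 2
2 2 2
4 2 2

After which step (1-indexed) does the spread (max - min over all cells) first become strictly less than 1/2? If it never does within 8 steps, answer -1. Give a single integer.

Answer: 2

Derivation:
Step 1: max=8/3, min=2, spread=2/3
Step 2: max=23/9, min=32/15, spread=19/45
  -> spread < 1/2 first at step 2
Step 3: max=659/270, min=3953/1800, spread=1321/5400
Step 4: max=77621/32400, min=288559/129600, spread=877/5184
Step 5: max=574439/243000, min=17460173/7776000, spread=7375/62208
Step 6: max=273597539/116640000, min=1055547031/466560000, spread=62149/746496
Step 7: max=8161408829/3499200000, min=63655198757/27993600000, spread=523543/8957952
Step 8: max=975724121201/419904000000, min=3833981031679/1679616000000, spread=4410589/107495424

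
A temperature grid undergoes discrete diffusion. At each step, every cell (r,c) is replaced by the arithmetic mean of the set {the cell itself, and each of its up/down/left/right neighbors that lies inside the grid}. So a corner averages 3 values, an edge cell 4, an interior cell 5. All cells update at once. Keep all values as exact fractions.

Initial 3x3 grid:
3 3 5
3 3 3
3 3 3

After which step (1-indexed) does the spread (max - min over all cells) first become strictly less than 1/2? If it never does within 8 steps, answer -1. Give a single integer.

Step 1: max=11/3, min=3, spread=2/3
Step 2: max=32/9, min=3, spread=5/9
Step 3: max=365/108, min=3, spread=41/108
  -> spread < 1/2 first at step 3
Step 4: max=21571/6480, min=551/180, spread=347/1296
Step 5: max=1273337/388800, min=5557/1800, spread=2921/15552
Step 6: max=75812539/23328000, min=673483/216000, spread=24611/186624
Step 7: max=4517762033/1399680000, min=15236741/4860000, spread=207329/2239488
Step 8: max=269972352451/83980800000, min=816401599/259200000, spread=1746635/26873856

Answer: 3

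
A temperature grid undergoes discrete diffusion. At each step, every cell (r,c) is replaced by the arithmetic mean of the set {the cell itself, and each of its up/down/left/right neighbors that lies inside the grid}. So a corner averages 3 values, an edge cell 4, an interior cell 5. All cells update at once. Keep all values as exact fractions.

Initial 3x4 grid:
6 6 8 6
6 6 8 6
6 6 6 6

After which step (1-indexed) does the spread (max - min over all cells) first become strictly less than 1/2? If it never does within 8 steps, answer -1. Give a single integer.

Step 1: max=7, min=6, spread=1
Step 2: max=809/120, min=6, spread=89/120
Step 3: max=898/135, min=733/120, spread=587/1080
Step 4: max=428617/64800, min=7393/1200, spread=5879/12960
  -> spread < 1/2 first at step 4
Step 5: max=25525553/3888000, min=20974/3375, spread=272701/777600
Step 6: max=1524135967/233280000, min=40489247/6480000, spread=2660923/9331200
Step 7: max=91039329053/13996800000, min=271214797/43200000, spread=126629393/559872000
Step 8: max=5444463199927/839808000000, min=146958183307/23328000000, spread=1231748807/6718464000

Answer: 4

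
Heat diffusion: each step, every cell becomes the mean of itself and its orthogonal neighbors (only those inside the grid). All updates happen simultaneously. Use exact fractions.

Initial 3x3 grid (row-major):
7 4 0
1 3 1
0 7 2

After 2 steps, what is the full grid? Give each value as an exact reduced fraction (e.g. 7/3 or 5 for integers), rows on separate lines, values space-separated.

Answer: 41/12 371/120 20/9
757/240 279/100 97/40
101/36 61/20 47/18

Derivation:
After step 1:
  4 7/2 5/3
  11/4 16/5 3/2
  8/3 3 10/3
After step 2:
  41/12 371/120 20/9
  757/240 279/100 97/40
  101/36 61/20 47/18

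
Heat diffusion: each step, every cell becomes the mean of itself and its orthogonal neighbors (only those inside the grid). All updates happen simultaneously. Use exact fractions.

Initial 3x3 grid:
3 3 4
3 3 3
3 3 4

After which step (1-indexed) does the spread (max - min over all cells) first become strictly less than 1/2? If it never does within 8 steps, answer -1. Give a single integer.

Step 1: max=7/2, min=3, spread=1/2
Step 2: max=121/36, min=3, spread=13/36
  -> spread < 1/2 first at step 2
Step 3: max=4757/1440, min=443/144, spread=109/480
Step 4: max=84389/25920, min=11161/3600, spread=20149/129600
Step 5: max=16781933/5184000, min=1623691/518400, spread=545023/5184000
Step 6: max=1000503751/311040000, min=20371237/6480000, spread=36295/497664
Step 7: max=59872370597/18662400000, min=4909735831/1555200000, spread=305773/5971968
Step 8: max=3582546670159/1119744000000, min=49198575497/15552000000, spread=2575951/71663616

Answer: 2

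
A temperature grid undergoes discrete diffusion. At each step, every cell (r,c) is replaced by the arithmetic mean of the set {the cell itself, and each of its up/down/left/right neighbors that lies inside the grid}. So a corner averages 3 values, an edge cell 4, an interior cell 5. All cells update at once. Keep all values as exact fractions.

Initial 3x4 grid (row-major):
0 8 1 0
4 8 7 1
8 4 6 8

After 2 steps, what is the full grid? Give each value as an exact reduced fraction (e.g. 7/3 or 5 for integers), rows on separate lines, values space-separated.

After step 1:
  4 17/4 4 2/3
  5 31/5 23/5 4
  16/3 13/2 25/4 5
After step 2:
  53/12 369/80 811/240 26/9
  77/15 531/100 501/100 107/30
  101/18 1457/240 447/80 61/12

Answer: 53/12 369/80 811/240 26/9
77/15 531/100 501/100 107/30
101/18 1457/240 447/80 61/12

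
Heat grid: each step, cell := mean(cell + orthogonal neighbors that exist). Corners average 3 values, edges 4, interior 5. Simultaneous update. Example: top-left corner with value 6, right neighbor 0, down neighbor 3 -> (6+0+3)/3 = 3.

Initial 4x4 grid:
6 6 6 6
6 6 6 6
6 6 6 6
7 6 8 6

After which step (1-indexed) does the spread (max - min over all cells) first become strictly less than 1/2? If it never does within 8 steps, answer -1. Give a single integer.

Answer: 3

Derivation:
Step 1: max=27/4, min=6, spread=3/4
Step 2: max=1579/240, min=6, spread=139/240
Step 3: max=46259/7200, min=6, spread=3059/7200
  -> spread < 1/2 first at step 3
Step 4: max=1376977/216000, min=3009/500, spread=77089/216000
Step 5: max=40958123/6480000, min=543407/90000, spread=1832819/6480000
Step 6: max=1224518299/194400000, min=2617297/432000, spread=46734649/194400000
Step 7: max=36583328479/5832000000, min=98404523/16200000, spread=1157700199/5832000000
Step 8: max=1094865154327/174960000000, min=59201921561/9720000000, spread=29230566229/174960000000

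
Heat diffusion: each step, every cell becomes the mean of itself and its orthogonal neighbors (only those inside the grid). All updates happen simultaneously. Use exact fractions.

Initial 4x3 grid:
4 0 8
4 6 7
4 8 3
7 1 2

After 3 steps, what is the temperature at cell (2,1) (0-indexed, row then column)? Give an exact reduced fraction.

Answer: 9019/2000

Derivation:
Step 1: cell (2,1) = 22/5
Step 2: cell (2,1) = 493/100
Step 3: cell (2,1) = 9019/2000
Full grid after step 3:
  1823/432 32809/7200 353/72
  32239/7200 28597/6000 2947/600
  11293/2400 9019/2000 5509/1200
  1051/240 10343/2400 1429/360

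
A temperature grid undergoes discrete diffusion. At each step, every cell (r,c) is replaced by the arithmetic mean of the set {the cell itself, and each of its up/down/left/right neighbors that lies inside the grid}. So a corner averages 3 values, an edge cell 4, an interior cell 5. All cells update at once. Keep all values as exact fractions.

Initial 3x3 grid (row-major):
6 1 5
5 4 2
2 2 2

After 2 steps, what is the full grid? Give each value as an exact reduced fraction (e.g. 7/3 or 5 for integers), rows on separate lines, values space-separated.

Answer: 49/12 101/30 119/36
281/80 84/25 643/240
13/4 103/40 31/12

Derivation:
After step 1:
  4 4 8/3
  17/4 14/5 13/4
  3 5/2 2
After step 2:
  49/12 101/30 119/36
  281/80 84/25 643/240
  13/4 103/40 31/12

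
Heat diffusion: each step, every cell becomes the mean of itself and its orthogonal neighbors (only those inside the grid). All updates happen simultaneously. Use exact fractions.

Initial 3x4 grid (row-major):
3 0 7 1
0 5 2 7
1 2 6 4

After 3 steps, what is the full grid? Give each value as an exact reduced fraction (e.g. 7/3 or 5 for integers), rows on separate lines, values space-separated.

Answer: 733/360 7259/2400 8059/2400 3053/720
11323/4800 2581/1000 24301/6000 29017/7200
497/240 3767/1200 3269/900 4907/1080

Derivation:
After step 1:
  1 15/4 5/2 5
  9/4 9/5 27/5 7/2
  1 7/2 7/2 17/3
After step 2:
  7/3 181/80 333/80 11/3
  121/80 167/50 167/50 587/120
  9/4 49/20 271/60 38/9
After step 3:
  733/360 7259/2400 8059/2400 3053/720
  11323/4800 2581/1000 24301/6000 29017/7200
  497/240 3767/1200 3269/900 4907/1080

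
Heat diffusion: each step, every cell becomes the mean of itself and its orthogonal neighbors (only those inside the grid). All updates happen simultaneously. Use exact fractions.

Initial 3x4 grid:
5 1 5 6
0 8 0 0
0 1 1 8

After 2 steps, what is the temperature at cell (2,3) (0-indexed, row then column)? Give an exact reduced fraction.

Step 1: cell (2,3) = 3
Step 2: cell (2,3) = 3
Full grid after step 2:
  10/3 47/16 853/240 61/18
  91/48 153/50 69/25 389/120
  73/36 11/6 27/10 3

Answer: 3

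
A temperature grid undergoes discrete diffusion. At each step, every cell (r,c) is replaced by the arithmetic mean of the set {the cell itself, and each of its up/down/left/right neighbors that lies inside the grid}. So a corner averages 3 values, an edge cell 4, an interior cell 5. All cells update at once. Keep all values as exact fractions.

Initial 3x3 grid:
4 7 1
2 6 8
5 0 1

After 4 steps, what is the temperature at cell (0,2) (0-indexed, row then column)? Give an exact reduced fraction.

Step 1: cell (0,2) = 16/3
Step 2: cell (0,2) = 83/18
Step 3: cell (0,2) = 4873/1080
Step 4: cell (0,2) = 280961/64800
Full grid after step 4:
  545197/129600 1865987/432000 280961/64800
  3379099/864000 158807/40000 218639/54000
  465247/129600 391903/108000 40031/10800

Answer: 280961/64800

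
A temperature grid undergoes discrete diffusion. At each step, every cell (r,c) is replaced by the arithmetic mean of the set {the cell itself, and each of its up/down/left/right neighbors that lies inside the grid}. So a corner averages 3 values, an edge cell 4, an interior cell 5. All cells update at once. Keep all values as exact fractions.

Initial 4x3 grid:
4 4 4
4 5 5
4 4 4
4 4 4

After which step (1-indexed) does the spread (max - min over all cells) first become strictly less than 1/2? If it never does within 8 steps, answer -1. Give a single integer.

Step 1: max=9/2, min=4, spread=1/2
Step 2: max=1049/240, min=4, spread=89/240
  -> spread < 1/2 first at step 2
Step 3: max=584/135, min=973/240, spread=587/2160
Step 4: max=558217/129600, min=9793/2400, spread=5879/25920
Step 5: max=33301553/7776000, min=13862/3375, spread=272701/1555200
Step 6: max=1990695967/466560000, min=53449247/12960000, spread=2660923/18662400
Step 7: max=119032929053/27993600000, min=357614797/86400000, spread=126629393/1119744000
Step 8: max=7124079199927/1679616000000, min=193614183307/46656000000, spread=1231748807/13436928000

Answer: 2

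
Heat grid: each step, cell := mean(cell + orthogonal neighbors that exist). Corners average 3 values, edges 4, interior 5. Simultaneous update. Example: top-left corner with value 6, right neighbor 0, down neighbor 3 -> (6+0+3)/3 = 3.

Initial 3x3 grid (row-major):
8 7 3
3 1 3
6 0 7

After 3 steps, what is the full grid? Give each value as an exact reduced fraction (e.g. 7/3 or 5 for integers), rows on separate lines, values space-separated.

After step 1:
  6 19/4 13/3
  9/2 14/5 7/2
  3 7/2 10/3
After step 2:
  61/12 1073/240 151/36
  163/40 381/100 419/120
  11/3 379/120 31/9
After step 3:
  3271/720 63211/14400 8753/2160
  3327/800 22807/6000 26893/7200
  109/30 25343/7200 1817/540

Answer: 3271/720 63211/14400 8753/2160
3327/800 22807/6000 26893/7200
109/30 25343/7200 1817/540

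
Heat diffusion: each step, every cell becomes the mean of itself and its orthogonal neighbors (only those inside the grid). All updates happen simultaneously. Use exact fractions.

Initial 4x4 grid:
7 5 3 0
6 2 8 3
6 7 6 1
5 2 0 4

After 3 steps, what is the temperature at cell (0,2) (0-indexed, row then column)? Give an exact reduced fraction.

Answer: 3181/800

Derivation:
Step 1: cell (0,2) = 4
Step 2: cell (0,2) = 293/80
Step 3: cell (0,2) = 3181/800
Full grid after step 3:
  1901/360 11167/2400 3181/800 791/240
  4149/800 4919/1000 7987/2000 2047/600
  36341/7200 27029/6000 5809/1500 5881/1800
  9731/2160 3697/900 3083/900 1621/540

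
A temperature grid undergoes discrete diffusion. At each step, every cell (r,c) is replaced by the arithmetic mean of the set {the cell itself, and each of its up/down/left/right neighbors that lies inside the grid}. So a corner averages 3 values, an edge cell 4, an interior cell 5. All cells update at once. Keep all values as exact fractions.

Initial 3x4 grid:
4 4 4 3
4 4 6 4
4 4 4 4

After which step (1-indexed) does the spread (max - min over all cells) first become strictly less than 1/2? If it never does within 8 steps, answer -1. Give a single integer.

Step 1: max=9/2, min=11/3, spread=5/6
Step 2: max=109/25, min=4, spread=9/25
  -> spread < 1/2 first at step 2
Step 3: max=853/200, min=813/200, spread=1/5
Step 4: max=181957/43200, min=29407/7200, spread=1103/8640
Step 5: max=9066089/2160000, min=986911/240000, spread=18389/216000
Step 6: max=651214997/155520000, min=740873/180000, spread=444029/6220800
Step 7: max=38977676423/9331200000, min=1604510627/388800000, spread=3755371/74649600
Step 8: max=778896171719/186624000000, min=96360050543/23328000000, spread=64126139/1492992000

Answer: 2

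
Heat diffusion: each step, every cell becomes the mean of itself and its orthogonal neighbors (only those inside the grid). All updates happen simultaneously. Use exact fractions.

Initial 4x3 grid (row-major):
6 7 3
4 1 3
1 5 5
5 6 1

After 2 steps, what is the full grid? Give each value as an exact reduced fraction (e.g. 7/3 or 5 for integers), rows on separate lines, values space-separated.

Answer: 155/36 73/16 139/36
197/48 357/100 89/24
287/80 191/50 141/40
4 317/80 47/12

Derivation:
After step 1:
  17/3 17/4 13/3
  3 4 3
  15/4 18/5 7/2
  4 17/4 4
After step 2:
  155/36 73/16 139/36
  197/48 357/100 89/24
  287/80 191/50 141/40
  4 317/80 47/12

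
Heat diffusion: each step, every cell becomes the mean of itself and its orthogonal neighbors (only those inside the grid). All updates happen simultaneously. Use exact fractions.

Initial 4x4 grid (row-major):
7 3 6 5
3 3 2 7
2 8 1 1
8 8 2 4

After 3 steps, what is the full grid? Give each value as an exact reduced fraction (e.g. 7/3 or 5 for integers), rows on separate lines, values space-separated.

After step 1:
  13/3 19/4 4 6
  15/4 19/5 19/5 15/4
  21/4 22/5 14/5 13/4
  6 13/2 15/4 7/3
After step 2:
  77/18 1013/240 371/80 55/12
  257/60 41/10 363/100 21/5
  97/20 91/20 18/5 91/30
  71/12 413/80 923/240 28/9
After step 3:
  9203/2160 1241/288 10243/2400 3221/720
  197/45 24941/6000 8067/2000 2317/600
  49/10 1781/400 22391/6000 251/72
  3823/720 779/160 5659/1440 7193/2160

Answer: 9203/2160 1241/288 10243/2400 3221/720
197/45 24941/6000 8067/2000 2317/600
49/10 1781/400 22391/6000 251/72
3823/720 779/160 5659/1440 7193/2160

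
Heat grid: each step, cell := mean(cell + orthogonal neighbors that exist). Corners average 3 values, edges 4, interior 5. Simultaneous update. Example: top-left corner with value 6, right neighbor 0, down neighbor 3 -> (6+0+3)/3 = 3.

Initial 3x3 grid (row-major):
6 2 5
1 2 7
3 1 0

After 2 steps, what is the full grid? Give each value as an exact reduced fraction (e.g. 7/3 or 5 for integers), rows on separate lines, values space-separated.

Answer: 13/4 841/240 143/36
77/30 287/100 403/120
37/18 253/120 23/9

Derivation:
After step 1:
  3 15/4 14/3
  3 13/5 7/2
  5/3 3/2 8/3
After step 2:
  13/4 841/240 143/36
  77/30 287/100 403/120
  37/18 253/120 23/9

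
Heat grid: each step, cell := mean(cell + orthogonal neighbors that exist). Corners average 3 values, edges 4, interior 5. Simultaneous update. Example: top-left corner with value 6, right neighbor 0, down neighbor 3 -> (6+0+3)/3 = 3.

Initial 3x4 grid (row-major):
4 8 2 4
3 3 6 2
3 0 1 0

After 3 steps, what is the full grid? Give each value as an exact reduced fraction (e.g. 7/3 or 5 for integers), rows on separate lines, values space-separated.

After step 1:
  5 17/4 5 8/3
  13/4 4 14/5 3
  2 7/4 7/4 1
After step 2:
  25/6 73/16 883/240 32/9
  57/16 321/100 331/100 71/30
  7/3 19/8 73/40 23/12
After step 3:
  295/72 9371/2400 27193/7200 6913/2160
  5309/1600 851/250 17269/6000 5017/1800
  397/144 2923/1200 707/300 733/360

Answer: 295/72 9371/2400 27193/7200 6913/2160
5309/1600 851/250 17269/6000 5017/1800
397/144 2923/1200 707/300 733/360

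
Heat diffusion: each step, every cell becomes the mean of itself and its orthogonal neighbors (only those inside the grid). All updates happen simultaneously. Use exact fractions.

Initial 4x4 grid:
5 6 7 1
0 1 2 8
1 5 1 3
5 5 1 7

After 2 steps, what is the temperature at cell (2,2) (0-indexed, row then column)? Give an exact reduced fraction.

Step 1: cell (2,2) = 12/5
Step 2: cell (2,2) = 341/100
Full grid after step 2:
  61/18 913/240 1073/240 77/18
  329/120 157/50 33/10 1043/240
  323/120 291/100 341/100 859/240
  125/36 413/120 407/120 143/36

Answer: 341/100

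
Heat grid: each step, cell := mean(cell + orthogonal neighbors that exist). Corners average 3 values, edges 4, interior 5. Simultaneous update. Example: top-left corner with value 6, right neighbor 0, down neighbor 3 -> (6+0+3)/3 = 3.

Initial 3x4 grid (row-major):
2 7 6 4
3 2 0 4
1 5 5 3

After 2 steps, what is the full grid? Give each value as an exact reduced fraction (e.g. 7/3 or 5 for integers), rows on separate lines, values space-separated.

After step 1:
  4 17/4 17/4 14/3
  2 17/5 17/5 11/4
  3 13/4 13/4 4
After step 2:
  41/12 159/40 497/120 35/9
  31/10 163/50 341/100 889/240
  11/4 129/40 139/40 10/3

Answer: 41/12 159/40 497/120 35/9
31/10 163/50 341/100 889/240
11/4 129/40 139/40 10/3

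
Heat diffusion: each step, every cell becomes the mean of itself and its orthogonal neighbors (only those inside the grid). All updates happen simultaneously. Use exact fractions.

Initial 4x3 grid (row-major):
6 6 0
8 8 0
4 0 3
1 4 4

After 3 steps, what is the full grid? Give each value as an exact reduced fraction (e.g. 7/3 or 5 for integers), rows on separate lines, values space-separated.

After step 1:
  20/3 5 2
  13/2 22/5 11/4
  13/4 19/5 7/4
  3 9/4 11/3
After step 2:
  109/18 271/60 13/4
  1249/240 449/100 109/40
  331/80 309/100 359/120
  17/6 763/240 23/9
After step 3:
  11359/2160 16481/3600 1259/360
  35797/7200 24031/6000 4037/1200
  3053/800 10733/3000 5113/1800
  203/60 41969/14400 6283/2160

Answer: 11359/2160 16481/3600 1259/360
35797/7200 24031/6000 4037/1200
3053/800 10733/3000 5113/1800
203/60 41969/14400 6283/2160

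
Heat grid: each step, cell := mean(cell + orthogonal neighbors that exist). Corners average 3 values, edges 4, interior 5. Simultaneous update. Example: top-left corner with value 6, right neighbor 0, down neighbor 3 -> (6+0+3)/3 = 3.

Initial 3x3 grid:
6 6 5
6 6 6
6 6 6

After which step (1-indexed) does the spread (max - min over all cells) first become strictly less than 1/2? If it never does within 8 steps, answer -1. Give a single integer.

Answer: 1

Derivation:
Step 1: max=6, min=17/3, spread=1/3
  -> spread < 1/2 first at step 1
Step 2: max=6, min=103/18, spread=5/18
Step 3: max=6, min=1255/216, spread=41/216
Step 4: max=2149/360, min=75629/12960, spread=347/2592
Step 5: max=21443/3600, min=4558663/777600, spread=2921/31104
Step 6: max=2566517/432000, min=274107461/46656000, spread=24611/373248
Step 7: max=57663259/9720000, min=16477437967/2799360000, spread=207329/4478976
Step 8: max=3071598401/518400000, min=989739647549/167961600000, spread=1746635/53747712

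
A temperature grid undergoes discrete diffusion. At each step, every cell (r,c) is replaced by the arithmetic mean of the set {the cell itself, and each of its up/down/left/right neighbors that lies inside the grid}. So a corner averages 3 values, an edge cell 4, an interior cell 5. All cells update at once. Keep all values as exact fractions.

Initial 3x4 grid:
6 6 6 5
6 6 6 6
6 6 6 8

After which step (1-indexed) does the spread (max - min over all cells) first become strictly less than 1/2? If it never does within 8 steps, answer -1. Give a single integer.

Answer: 3

Derivation:
Step 1: max=20/3, min=17/3, spread=1
Step 2: max=233/36, min=281/48, spread=89/144
Step 3: max=2723/432, min=8561/1440, spread=1547/4320
  -> spread < 1/2 first at step 3
Step 4: max=161587/25920, min=1721/288, spread=6697/25920
Step 5: max=9611849/1555200, min=86233/14400, spread=59737/311040
Step 6: max=573912211/93312000, min=7775123/1296000, spread=2820671/18662400
Step 7: max=34308369089/5598720000, min=233750581/38880000, spread=25931417/223948800
Step 8: max=2053544582851/335923200000, min=780461003/129600000, spread=1223586523/13436928000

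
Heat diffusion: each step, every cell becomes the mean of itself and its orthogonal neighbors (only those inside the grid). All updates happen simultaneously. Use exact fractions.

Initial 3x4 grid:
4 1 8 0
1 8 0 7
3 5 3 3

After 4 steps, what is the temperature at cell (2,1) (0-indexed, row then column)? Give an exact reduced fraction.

Answer: 448/125

Derivation:
Step 1: cell (2,1) = 19/4
Step 2: cell (2,1) = 27/8
Step 3: cell (2,1) = 1599/400
Step 4: cell (2,1) = 448/125
Full grid after step 4:
  3301/900 42383/12000 139519/36000 78649/21600
  62617/18000 38459/10000 646487/180000 1668223/432000
  40337/10800 448/125 13076/3375 234497/64800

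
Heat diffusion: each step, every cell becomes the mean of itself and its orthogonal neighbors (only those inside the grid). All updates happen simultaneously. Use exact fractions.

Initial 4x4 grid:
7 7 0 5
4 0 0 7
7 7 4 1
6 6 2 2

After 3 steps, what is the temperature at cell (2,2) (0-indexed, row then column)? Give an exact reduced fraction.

Answer: 10157/3000

Derivation:
Step 1: cell (2,2) = 14/5
Step 2: cell (2,2) = 84/25
Step 3: cell (2,2) = 10157/3000
Full grid after step 3:
  823/180 1169/300 1019/300 2359/720
  941/200 2023/500 1317/400 7457/2400
  9353/1800 26339/6000 10157/3000 22123/7200
  11693/2160 33527/7200 26143/7200 3239/1080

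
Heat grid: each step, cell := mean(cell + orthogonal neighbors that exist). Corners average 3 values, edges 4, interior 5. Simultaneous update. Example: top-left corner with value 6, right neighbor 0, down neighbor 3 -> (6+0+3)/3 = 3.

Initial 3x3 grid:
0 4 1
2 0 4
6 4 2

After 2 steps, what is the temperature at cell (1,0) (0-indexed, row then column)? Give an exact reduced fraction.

Answer: 27/10

Derivation:
Step 1: cell (1,0) = 2
Step 2: cell (1,0) = 27/10
Full grid after step 2:
  7/4 181/80 2
  27/10 54/25 653/240
  3 197/60 97/36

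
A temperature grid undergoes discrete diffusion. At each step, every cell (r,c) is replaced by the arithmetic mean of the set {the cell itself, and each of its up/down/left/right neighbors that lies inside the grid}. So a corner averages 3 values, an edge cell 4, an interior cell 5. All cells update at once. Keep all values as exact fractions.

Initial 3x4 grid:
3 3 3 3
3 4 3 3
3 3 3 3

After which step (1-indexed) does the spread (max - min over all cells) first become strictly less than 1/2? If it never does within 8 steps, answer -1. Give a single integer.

Step 1: max=13/4, min=3, spread=1/4
  -> spread < 1/2 first at step 1
Step 2: max=323/100, min=3, spread=23/100
Step 3: max=15211/4800, min=1213/400, spread=131/960
Step 4: max=136151/43200, min=21991/7200, spread=841/8640
Step 5: max=54382051/17280000, min=4413373/1440000, spread=56863/691200
Step 6: max=488094341/155520000, min=39869543/12960000, spread=386393/6220800
Step 7: max=195017723131/62208000000, min=15972358813/5184000000, spread=26795339/497664000
Step 8: max=11681255714129/3732480000000, min=960206149667/311040000000, spread=254051069/5971968000

Answer: 1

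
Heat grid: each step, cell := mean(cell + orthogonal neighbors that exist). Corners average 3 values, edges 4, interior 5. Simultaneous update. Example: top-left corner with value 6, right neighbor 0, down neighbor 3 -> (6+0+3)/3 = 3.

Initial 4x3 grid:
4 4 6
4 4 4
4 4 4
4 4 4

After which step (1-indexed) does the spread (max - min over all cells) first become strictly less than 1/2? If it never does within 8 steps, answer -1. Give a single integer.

Answer: 3

Derivation:
Step 1: max=14/3, min=4, spread=2/3
Step 2: max=41/9, min=4, spread=5/9
Step 3: max=473/108, min=4, spread=41/108
  -> spread < 1/2 first at step 3
Step 4: max=56057/12960, min=4, spread=4217/12960
Step 5: max=3319549/777600, min=14479/3600, spread=38417/155520
Step 6: max=197824211/46656000, min=290597/72000, spread=1903471/9331200
Step 7: max=11798429089/2799360000, min=8755759/2160000, spread=18038617/111974400
Step 8: max=705114582851/167961600000, min=790526759/194400000, spread=883978523/6718464000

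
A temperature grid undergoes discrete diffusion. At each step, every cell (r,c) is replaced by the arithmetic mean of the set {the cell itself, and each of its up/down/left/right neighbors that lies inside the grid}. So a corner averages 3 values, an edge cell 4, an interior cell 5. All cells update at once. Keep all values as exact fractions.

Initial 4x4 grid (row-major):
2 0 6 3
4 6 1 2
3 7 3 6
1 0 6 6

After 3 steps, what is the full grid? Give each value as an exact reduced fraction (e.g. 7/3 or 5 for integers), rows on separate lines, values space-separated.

Answer: 1111/360 259/80 11459/3600 7201/2160
79/24 3427/1000 21667/6000 26293/7200
1183/360 4261/1200 4047/1000 2011/480
6563/2160 5137/1440 649/160 1631/360

Derivation:
After step 1:
  2 7/2 5/2 11/3
  15/4 18/5 18/5 3
  15/4 19/5 23/5 17/4
  4/3 7/2 15/4 6
After step 2:
  37/12 29/10 199/60 55/18
  131/40 73/20 173/50 871/240
  379/120 77/20 4 357/80
  103/36 743/240 357/80 14/3
After step 3:
  1111/360 259/80 11459/3600 7201/2160
  79/24 3427/1000 21667/6000 26293/7200
  1183/360 4261/1200 4047/1000 2011/480
  6563/2160 5137/1440 649/160 1631/360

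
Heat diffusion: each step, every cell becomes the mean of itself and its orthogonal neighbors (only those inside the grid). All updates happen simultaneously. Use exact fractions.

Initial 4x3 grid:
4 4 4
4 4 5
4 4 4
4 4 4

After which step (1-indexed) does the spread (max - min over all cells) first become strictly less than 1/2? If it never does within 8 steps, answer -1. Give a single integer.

Answer: 1

Derivation:
Step 1: max=13/3, min=4, spread=1/3
  -> spread < 1/2 first at step 1
Step 2: max=511/120, min=4, spread=31/120
Step 3: max=4531/1080, min=4, spread=211/1080
Step 4: max=448897/108000, min=7247/1800, spread=14077/108000
Step 5: max=4028407/972000, min=435683/108000, spread=5363/48600
Step 6: max=120380809/29160000, min=242869/60000, spread=93859/1166400
Step 7: max=7208674481/1749600000, min=394136467/97200000, spread=4568723/69984000
Step 8: max=431684435629/104976000000, min=11845618889/2916000000, spread=8387449/167961600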